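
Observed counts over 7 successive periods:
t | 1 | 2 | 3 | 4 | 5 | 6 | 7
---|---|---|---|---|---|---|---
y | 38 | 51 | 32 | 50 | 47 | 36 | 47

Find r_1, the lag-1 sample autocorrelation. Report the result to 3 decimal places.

-0.685

Mean ȳ = (38 + 51 + 32 + 50 + 47 + 36 + 47)/7 = 43.0000
Deviations from mean: -5.0000, 8.0000, -11.0000, 7.0000, 4.0000, -7.0000, 4.0000
Numerator Σ_{t=1}^{6}(y_t−ȳ)(y_{t+1}−ȳ) = -233.0000
Denominator Σ(y_t−ȳ)² = 340.0000
r_1 = -233.0000 / 340.0000 = -0.685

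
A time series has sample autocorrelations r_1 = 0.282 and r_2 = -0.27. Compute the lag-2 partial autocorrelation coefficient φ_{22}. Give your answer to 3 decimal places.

-0.380

φ_{22} = (r_2 − r_1²) / (1 − r_1²)
r_1² = (0.282)² = 0.079524
Numerator = -0.27 − 0.0795 = -0.3495; denominator = 1 − 0.0795 = 0.9205
φ_{22} = -0.3495 / 0.9205 = -0.380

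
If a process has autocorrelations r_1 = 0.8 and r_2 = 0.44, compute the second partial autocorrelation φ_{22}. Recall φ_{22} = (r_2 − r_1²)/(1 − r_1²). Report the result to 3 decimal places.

φ_{22} = (r_2 − r_1²) / (1 − r_1²)
r_1² = (0.8)² = 0.64
Numerator = 0.44 − 0.6400 = -0.2000; denominator = 1 − 0.6400 = 0.3600
φ_{22} = -0.2000 / 0.3600 = -0.556

-0.556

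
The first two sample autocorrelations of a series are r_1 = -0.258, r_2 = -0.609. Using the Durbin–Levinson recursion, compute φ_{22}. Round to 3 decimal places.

φ_{22} = (r_2 − r_1²) / (1 − r_1²)
r_1² = (-0.258)² = 0.066564
Numerator = -0.609 − 0.0666 = -0.6756; denominator = 1 − 0.0666 = 0.9334
φ_{22} = -0.6756 / 0.9334 = -0.724

-0.724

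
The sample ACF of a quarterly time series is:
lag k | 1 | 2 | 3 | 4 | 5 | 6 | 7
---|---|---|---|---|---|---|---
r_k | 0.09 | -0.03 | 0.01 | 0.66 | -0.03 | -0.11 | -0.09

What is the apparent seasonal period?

The largest autocorrelation is r_4 = 0.66; the remaining lags stay at or below 0.09.
The dominant spike at lag 4 indicates a seasonal period of 4.

4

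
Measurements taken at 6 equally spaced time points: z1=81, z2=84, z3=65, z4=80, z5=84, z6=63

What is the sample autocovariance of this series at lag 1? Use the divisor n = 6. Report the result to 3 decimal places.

Mean z̄ = (81 + 84 + 65 + 80 + 84 + 63)/6 = 76.1667
Deviations: 4.8333, 7.8333, -11.1667, 3.8333, 7.8333, -13.1667
Σ_{t=1}^{5}(z_t−z̄)(z_{t+1}−z̄) = -165.5278
γ_1 = -165.5278 / 6 = -27.588

-27.588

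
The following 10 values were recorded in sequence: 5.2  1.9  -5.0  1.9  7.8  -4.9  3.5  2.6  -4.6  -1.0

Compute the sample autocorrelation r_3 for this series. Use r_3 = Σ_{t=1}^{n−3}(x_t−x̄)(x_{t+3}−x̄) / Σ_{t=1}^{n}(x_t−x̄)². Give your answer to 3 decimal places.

0.486

Mean x̄ = (5.2 + 1.9 − 5.0 + 1.9 + 7.8 − 4.9 + 3.5 + 2.6 − 4.6 − 1.0)/10 = 0.7400
Σ(x_t−x̄)(x_{t+3}−x̄) = (5.1736) + (8.1896) + (32.3736) + (3.2016) + (13.1316) + (30.1176) + (-4.8024) = 87.3852
Denominator Σ(x_t−x̄)² = 179.8040
r_3 = 87.3852 / 179.8040 = 0.486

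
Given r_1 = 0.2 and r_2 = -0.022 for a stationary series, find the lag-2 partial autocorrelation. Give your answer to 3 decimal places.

φ_{22} = (r_2 − r_1²) / (1 − r_1²)
r_1² = (0.2)² = 0.04
Numerator = -0.022 − 0.0400 = -0.0620; denominator = 1 − 0.0400 = 0.9600
φ_{22} = -0.0620 / 0.9600 = -0.065

-0.065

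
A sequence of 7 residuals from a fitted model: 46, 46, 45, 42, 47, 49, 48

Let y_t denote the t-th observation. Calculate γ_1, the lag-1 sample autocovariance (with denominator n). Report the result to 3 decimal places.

Mean ȳ = (46 + 46 + 45 + 42 + 47 + 49 + 48)/7 = 46.1429
Deviations: -0.1429, -0.1429, -1.1429, -4.1429, 0.8571, 2.8571, 1.8571
Σ_{t=1}^{6}(y_t−ȳ)(y_{t+1}−ȳ) = 9.1224
γ_1 = 9.1224 / 7 = 1.303

1.303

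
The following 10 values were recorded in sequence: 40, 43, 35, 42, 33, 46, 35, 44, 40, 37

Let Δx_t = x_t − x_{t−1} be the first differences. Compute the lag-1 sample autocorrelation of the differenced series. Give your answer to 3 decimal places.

-0.881

First differences Δx: 3, -8, 7, -9, 13, -11, 9, -4, -3
Mean of differences = -0.3333
Numerator Σ(Δx_t−Δx̄)(Δx_{t+1}−Δx̄) = -527.1111
Denominator Σ(Δx_t−Δx̄)² = 598.0000
r_1(Δx) = -527.1111 / 598.0000 = -0.881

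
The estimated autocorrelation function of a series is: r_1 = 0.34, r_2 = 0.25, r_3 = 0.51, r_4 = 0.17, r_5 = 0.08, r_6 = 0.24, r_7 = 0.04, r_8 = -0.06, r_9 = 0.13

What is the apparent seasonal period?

The largest autocorrelation is r_3 = 0.51; the remaining lags stay at or below 0.34. The elevated value at lag 1 (0.34), dropping to 0.25 at lag 2, reflects decaying short-term dependence rather than seasonality.
The dominant spike at lag 3 indicates a seasonal period of 3.

3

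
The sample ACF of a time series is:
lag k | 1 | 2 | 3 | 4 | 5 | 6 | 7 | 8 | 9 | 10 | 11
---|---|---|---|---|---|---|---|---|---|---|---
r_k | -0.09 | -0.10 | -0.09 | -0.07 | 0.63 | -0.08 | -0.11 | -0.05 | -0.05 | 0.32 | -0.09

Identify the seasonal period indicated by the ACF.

The largest autocorrelation is r_5 = 0.63, with a weaker echo at lag 10 (0.32); the remaining lags stay at or below -0.05.
The dominant spike at lag 5 indicates a seasonal period of 5.

5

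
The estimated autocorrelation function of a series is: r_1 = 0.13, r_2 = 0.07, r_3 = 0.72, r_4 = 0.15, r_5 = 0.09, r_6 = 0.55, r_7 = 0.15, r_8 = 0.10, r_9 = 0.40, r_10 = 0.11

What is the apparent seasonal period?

3

The largest autocorrelation is r_3 = 0.72, with weaker echoes at lags 6 (0.55) and 9 (0.40); the remaining lags stay at or below 0.15.
The dominant spike at lag 3 indicates a seasonal period of 3.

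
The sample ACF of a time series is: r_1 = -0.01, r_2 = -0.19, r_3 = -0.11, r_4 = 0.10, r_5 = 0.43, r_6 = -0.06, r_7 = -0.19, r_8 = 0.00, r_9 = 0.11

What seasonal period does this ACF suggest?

5

The largest autocorrelation is r_5 = 0.43; the remaining lags stay at or below 0.11.
The dominant spike at lag 5 indicates a seasonal period of 5.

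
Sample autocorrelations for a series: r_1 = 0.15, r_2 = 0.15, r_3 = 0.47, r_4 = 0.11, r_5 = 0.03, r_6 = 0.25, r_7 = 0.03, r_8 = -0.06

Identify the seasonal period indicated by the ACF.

The largest autocorrelation is r_3 = 0.47, with a weaker echo at lag 6 (0.25); the remaining lags stay at or below 0.15.
The dominant spike at lag 3 indicates a seasonal period of 3.

3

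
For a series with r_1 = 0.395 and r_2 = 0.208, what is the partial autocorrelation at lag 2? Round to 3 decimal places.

0.062

φ_{22} = (r_2 − r_1²) / (1 − r_1²)
r_1² = (0.395)² = 0.156025
Numerator = 0.208 − 0.1560 = 0.0520; denominator = 1 − 0.1560 = 0.8440
φ_{22} = 0.0520 / 0.8440 = 0.062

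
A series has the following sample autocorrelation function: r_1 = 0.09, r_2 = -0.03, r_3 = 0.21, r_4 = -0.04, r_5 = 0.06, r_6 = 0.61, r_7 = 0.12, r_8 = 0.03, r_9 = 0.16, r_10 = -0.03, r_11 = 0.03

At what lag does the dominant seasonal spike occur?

The largest autocorrelation is r_6 = 0.61; the remaining lags stay at or below 0.21.
The dominant spike at lag 6 indicates a seasonal period of 6.

6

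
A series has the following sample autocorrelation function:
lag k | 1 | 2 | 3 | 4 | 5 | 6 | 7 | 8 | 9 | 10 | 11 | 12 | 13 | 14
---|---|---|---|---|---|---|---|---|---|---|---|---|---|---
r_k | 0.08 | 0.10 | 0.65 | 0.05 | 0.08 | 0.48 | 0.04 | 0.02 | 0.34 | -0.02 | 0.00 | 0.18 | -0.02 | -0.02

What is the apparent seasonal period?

3

The largest autocorrelation is r_3 = 0.65, with weaker echoes at lags 6 (0.48), 9 (0.34) and 12 (0.18); the remaining lags stay at or below 0.10.
The dominant spike at lag 3 indicates a seasonal period of 3.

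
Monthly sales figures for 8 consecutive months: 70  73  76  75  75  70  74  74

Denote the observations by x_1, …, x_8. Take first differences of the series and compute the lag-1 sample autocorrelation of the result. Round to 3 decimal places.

-0.258

First differences Δx: 3, 3, -1, 0, -5, 4, 0
Mean of differences = 0.5714
Numerator Σ(Δx_t−Δx̄)(Δx_{t+1}−Δx̄) = -14.8980
Denominator Σ(Δx_t−Δx̄)² = 57.7143
r_1(Δx) = -14.8980 / 57.7143 = -0.258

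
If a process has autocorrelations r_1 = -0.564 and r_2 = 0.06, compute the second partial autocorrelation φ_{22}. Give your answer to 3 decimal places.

-0.378

φ_{22} = (r_2 − r_1²) / (1 − r_1²)
r_1² = (-0.564)² = 0.318096
Numerator = 0.06 − 0.3181 = -0.2581; denominator = 1 − 0.3181 = 0.6819
φ_{22} = -0.2581 / 0.6819 = -0.378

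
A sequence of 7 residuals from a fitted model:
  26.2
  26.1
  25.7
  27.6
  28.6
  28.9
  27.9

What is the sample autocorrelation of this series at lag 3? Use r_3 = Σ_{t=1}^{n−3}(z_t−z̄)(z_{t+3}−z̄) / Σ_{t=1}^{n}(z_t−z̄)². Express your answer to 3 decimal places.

Mean z̄ = (26.2 + 26.1 + 25.7 + 27.6 + 28.6 + 28.9 + 27.9)/7 = 27.2857
Σ(z_t−z̄)(z_{t+3}−z̄) = (-0.3412) + (-1.5584) + (-2.5598) + (0.1931) = -4.2663
Denominator Σ(z_t−z̄)² = 9.9086
r_3 = -4.2663 / 9.9086 = -0.431

-0.431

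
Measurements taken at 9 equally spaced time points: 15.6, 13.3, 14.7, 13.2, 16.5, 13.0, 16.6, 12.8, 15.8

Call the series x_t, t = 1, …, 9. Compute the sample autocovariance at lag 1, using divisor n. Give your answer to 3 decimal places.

Mean x̄ = (15.6 + 13.3 + 14.7 + 13.2 + 16.5 + 13.0 + 16.6 + 12.8 + 15.8)/9 = 14.6111
Σ_{t=1}^{8}(x_t−x̄)(x_{t+1}−x̄) = -16.2068
γ_1 = -16.2068 / 9 = -1.801

-1.801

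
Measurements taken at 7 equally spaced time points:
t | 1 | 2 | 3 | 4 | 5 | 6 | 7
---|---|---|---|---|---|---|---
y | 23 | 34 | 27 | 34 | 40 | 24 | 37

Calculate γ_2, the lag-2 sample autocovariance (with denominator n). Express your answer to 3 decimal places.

Mean ȳ = (23 + 34 + 27 + 34 + 40 + 24 + 37)/7 = 31.2857
Σ_{t=1}^{5}(y_t−ȳ)(y_{t+2}−ȳ) = 35.5510
γ_2 = 35.5510 / 7 = 5.079

5.079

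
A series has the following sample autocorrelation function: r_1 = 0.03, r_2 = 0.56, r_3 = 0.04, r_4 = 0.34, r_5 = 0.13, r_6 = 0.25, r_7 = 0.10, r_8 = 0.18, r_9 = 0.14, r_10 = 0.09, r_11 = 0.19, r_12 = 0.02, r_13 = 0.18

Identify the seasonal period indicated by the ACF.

2

The largest autocorrelation is r_2 = 0.56, with weaker echoes at lags 4 (0.34) and 6 (0.25); the remaining lags stay at or below 0.19.
The dominant spike at lag 2 indicates a seasonal period of 2.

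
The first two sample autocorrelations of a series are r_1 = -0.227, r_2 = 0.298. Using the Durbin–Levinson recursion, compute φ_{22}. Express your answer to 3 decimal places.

0.260

φ_{22} = (r_2 − r_1²) / (1 − r_1²)
r_1² = (-0.227)² = 0.051529
Numerator = 0.298 − 0.0515 = 0.2465; denominator = 1 − 0.0515 = 0.9485
φ_{22} = 0.2465 / 0.9485 = 0.260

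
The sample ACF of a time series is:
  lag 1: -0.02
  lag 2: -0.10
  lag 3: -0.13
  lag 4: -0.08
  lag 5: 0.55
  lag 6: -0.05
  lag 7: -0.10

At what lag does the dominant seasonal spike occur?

5

The largest autocorrelation is r_5 = 0.55; the remaining lags stay at or below -0.02.
The dominant spike at lag 5 indicates a seasonal period of 5.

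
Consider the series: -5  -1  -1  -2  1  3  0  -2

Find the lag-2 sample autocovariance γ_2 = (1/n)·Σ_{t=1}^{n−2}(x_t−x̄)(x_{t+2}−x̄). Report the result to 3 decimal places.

Mean x̄ = (-5 − 1 − 1 − 2 + 1 + 3 + 0 − 2)/8 = -0.8750
Deviations: -4.1250, -0.1250, -0.1250, -1.1250, 1.8750, 3.8750, 0.8750, -1.1250
Σ_{t=1}^{6}(x_t−x̄)(x_{t+2}−x̄) = -6.6563
γ_2 = -6.6563 / 8 = -0.832

-0.832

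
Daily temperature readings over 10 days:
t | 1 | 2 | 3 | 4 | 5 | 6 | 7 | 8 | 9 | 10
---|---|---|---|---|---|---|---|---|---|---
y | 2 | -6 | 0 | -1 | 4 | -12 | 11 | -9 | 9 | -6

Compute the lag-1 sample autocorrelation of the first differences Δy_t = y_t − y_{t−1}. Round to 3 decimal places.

-0.855

First differences Δy: -8, 6, -1, 5, -16, 23, -20, 18, -15
Mean of differences = -0.8889
Numerator Σ(Δy_t−Δȳ)(Δy_{t+1}−Δȳ) = -1584.4568
Denominator Σ(Δy_t−Δȳ)² = 1852.8889
r_1(Δy) = -1584.4568 / 1852.8889 = -0.855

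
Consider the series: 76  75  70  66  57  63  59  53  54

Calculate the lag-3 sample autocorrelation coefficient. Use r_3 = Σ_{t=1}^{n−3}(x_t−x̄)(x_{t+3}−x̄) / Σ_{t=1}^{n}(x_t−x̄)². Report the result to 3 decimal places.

0.026

Mean x̄ = (76 + 75 + 70 + 66 + 57 + 63 + 59 + 53 + 54)/9 = 63.6667
Σ(x_t−x̄)(x_{t+3}−x̄) = (28.7778) + (-75.5556) + (-4.2222) + (-10.8889) + (71.1111) + (6.4444) = 15.6667
Denominator Σ(x_t−x̄)² = 600.0000
r_3 = 15.6667 / 600.0000 = 0.026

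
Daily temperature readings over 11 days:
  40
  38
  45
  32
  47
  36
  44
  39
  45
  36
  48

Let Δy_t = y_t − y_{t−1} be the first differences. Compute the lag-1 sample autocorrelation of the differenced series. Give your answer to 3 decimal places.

-0.860

First differences Δy: -2, 7, -13, 15, -11, 8, -5, 6, -9, 12
Mean of differences = 0.8000
Numerator Σ(Δy_t−Δȳ)(Δy_{t+1}−Δȳ) = -784.0400
Denominator Σ(Δy_t−Δȳ)² = 911.6000
r_1(Δy) = -784.0400 / 911.6000 = -0.860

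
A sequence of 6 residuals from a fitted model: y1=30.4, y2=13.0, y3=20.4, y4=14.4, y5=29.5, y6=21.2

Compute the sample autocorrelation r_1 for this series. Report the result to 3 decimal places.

Mean ȳ = (30.4 + 13.0 + 20.4 + 14.4 + 29.5 + 21.2)/6 = 21.4833
Deviations from mean: 8.9167, -8.4833, -1.0833, -7.0833, 8.0167, -0.2833
Σ(y_t−ȳ)(y_{t+1}−ȳ) = (-75.6431) + (9.1903) + (7.6736) + (-56.7847) + (-2.2714) = -117.8353
Denominator Σ(y_t−ȳ)² = 267.1683
r_1 = -117.8353 / 267.1683 = -0.441

-0.441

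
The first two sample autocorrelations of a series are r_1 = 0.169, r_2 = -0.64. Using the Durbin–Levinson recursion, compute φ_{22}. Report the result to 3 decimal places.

-0.688

φ_{22} = (r_2 − r_1²) / (1 − r_1²)
r_1² = (0.169)² = 0.028561
Numerator = -0.64 − 0.0286 = -0.6686; denominator = 1 − 0.0286 = 0.9714
φ_{22} = -0.6686 / 0.9714 = -0.688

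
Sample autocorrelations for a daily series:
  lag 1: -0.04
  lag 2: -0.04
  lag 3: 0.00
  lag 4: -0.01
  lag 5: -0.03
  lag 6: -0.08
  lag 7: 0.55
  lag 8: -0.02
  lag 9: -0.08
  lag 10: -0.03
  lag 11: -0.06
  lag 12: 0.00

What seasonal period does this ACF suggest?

7

The largest autocorrelation is r_7 = 0.55; the remaining lags stay at or below 0.00.
The dominant spike at lag 7 indicates a seasonal period of 7.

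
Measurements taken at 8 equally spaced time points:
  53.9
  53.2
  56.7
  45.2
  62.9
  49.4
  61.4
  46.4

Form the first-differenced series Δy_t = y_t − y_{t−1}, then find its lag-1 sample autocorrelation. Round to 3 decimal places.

First differences Δy: -0.7, 3.5, -11.5, 17.7, -13.5, 12.0, -15.0
Mean of differences = -1.0714
Numerator Σ(Δy_t−Δȳ)(Δy_{t+1}−Δȳ) = -819.5622
Denominator Σ(Δy_t−Δȳ)² = 1001.4943
r_1(Δy) = -819.5622 / 1001.4943 = -0.818

-0.818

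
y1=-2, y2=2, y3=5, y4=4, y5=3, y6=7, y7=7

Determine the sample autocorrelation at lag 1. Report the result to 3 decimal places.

Mean ȳ = (-2 + 2 + 5 + 4 + 3 + 7 + 7)/7 = 3.7143
Deviations from mean: -5.7143, -1.7143, 1.2857, 0.2857, -0.7143, 3.2857, 3.2857
Numerator Σ_{t=1}^{6}(y_t−ȳ)(y_{t+1}−ȳ) = 16.2041
Denominator Σ(y_t−ȳ)² = 59.4286
r_1 = 16.2041 / 59.4286 = 0.273

0.273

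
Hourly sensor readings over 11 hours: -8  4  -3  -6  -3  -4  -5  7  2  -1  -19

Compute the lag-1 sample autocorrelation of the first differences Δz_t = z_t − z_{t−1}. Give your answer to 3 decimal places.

First differences Δz: 12, -7, -3, 3, -1, -1, 12, -5, -3, -18
Mean of differences = -1.1000
Numerator Σ(Δz_t−Δz̄)(Δz_{t+1}−Δz̄) = -83.7100
Denominator Σ(Δz_t−Δz̄)² = 702.9000
r_1(Δz) = -83.7100 / 702.9000 = -0.119

-0.119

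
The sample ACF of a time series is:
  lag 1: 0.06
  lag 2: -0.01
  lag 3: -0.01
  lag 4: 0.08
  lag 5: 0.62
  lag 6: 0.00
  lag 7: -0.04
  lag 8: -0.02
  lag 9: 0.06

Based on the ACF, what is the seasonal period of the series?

5

The largest autocorrelation is r_5 = 0.62; the remaining lags stay at or below 0.08.
The dominant spike at lag 5 indicates a seasonal period of 5.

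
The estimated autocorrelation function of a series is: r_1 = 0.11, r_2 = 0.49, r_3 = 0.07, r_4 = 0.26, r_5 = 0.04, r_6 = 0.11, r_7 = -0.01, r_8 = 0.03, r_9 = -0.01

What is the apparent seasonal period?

The largest autocorrelation is r_2 = 0.49, with a weaker echo at lag 4 (0.26); the remaining lags stay at or below 0.11.
The dominant spike at lag 2 indicates a seasonal period of 2.

2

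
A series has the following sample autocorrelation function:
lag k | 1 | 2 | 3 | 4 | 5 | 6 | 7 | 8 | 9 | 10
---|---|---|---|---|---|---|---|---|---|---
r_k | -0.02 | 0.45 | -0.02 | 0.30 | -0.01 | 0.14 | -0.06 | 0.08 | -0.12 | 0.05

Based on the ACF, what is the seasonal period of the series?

2

The largest autocorrelation is r_2 = 0.45, with a weaker echo at lag 4 (0.30); the remaining lags stay at or below 0.14.
The dominant spike at lag 2 indicates a seasonal period of 2.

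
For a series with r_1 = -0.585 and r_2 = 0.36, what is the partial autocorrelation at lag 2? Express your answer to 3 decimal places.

φ_{22} = (r_2 − r_1²) / (1 − r_1²)
r_1² = (-0.585)² = 0.342225
Numerator = 0.36 − 0.3422 = 0.0178; denominator = 1 − 0.3422 = 0.6578
φ_{22} = 0.0178 / 0.6578 = 0.027

0.027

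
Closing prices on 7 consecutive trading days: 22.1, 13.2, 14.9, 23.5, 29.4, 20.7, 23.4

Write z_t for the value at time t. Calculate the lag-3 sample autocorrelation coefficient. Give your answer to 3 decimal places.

-0.302

Mean z̄ = (22.1 + 13.2 + 14.9 + 23.5 + 29.4 + 20.7 + 23.4)/7 = 21.0286
Deviations from mean: 1.0714, -7.8286, -6.1286, 2.4714, 8.3714, -0.3286, 2.3714
Σ(z_t−z̄)(z_{t+3}−z̄) = (2.6480) + (-65.5363) + (2.0137) + (5.8608) = -55.0139
Denominator Σ(z_t−z̄)² = 181.9143
r_3 = -55.0139 / 181.9143 = -0.302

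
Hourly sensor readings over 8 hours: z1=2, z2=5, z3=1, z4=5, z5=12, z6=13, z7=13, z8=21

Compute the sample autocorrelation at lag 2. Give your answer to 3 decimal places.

Mean z̄ = (2 + 5 + 1 + 5 + 12 + 13 + 13 + 21)/8 = 9.0000
Deviations from mean: -7.0000, -4.0000, -8.0000, -4.0000, 3.0000, 4.0000, 4.0000, 12.0000
Σ(z_t−z̄)(z_{t+2}−z̄) = (56.0000) + (16.0000) + (-24.0000) + (-16.0000) + (12.0000) + (48.0000) = 92.0000
Denominator Σ(z_t−z̄)² = 330.0000
r_2 = 92.0000 / 330.0000 = 0.279

0.279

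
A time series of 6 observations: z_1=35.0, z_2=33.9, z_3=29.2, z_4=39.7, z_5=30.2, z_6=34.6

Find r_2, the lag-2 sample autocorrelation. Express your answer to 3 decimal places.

0.231

Mean z̄ = (35.0 + 33.9 + 29.2 + 39.7 + 30.2 + 34.6)/6 = 33.7667
Deviations from mean: 1.2333, 0.1333, -4.5667, 5.9333, -3.5667, 0.8333
Σ(z_t−z̄)(z_{t+2}−z̄) = (-5.6322) + (0.7911) + (16.2878) + (4.9444) = 16.3911
Denominator Σ(z_t−z̄)² = 71.0133
r_2 = 16.3911 / 71.0133 = 0.231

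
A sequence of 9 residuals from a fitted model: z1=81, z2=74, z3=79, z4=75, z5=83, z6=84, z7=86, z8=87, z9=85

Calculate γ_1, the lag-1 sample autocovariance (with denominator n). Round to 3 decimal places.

Mean z̄ = (81 + 74 + 79 + 75 + 83 + 84 + 86 + 87 + 85)/9 = 81.5556
Σ_{t=1}^{8}(z_t−z̄)(z_{t+1}−z̄) = 88.1358
γ_1 = 88.1358 / 9 = 9.793

9.793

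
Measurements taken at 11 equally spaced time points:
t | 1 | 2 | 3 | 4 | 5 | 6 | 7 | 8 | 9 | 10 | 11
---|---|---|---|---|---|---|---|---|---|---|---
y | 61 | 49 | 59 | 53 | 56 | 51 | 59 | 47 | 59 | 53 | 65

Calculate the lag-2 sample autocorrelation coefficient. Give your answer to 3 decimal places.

0.512

Mean ȳ = (61 + 49 + 59 + 53 + 56 + 51 + 59 + 47 + 59 + 53 + 65)/11 = 55.6364
Numerator Σ_{t=1}^{9}(y_t−ȳ)(y_{t+2}−ȳ) = 155.8264
Denominator Σ(y_t−ȳ)² = 304.5455
r_2 = 155.8264 / 304.5455 = 0.512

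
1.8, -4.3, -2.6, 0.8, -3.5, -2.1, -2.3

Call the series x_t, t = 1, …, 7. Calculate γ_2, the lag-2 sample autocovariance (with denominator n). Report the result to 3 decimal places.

-1.137

Mean x̄ = (1.8 − 4.3 − 2.6 + 0.8 − 3.5 − 2.1 − 2.3)/7 = -1.7429
Σ_{t=1}^{5}(x_t−x̄)(x_{t+2}−x̄) = -7.9622
γ_2 = -7.9622 / 7 = -1.137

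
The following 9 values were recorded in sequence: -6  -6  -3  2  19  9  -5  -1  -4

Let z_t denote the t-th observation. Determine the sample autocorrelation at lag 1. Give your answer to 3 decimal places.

Mean z̄ = (-6 − 6 − 3 + 2 + 19 + 9 − 5 − 1 − 4)/9 = 0.5556
Numerator Σ_{t=1}^{8}(z_t−z̄)(z_{t+1}−z̄) = 212.3580
Denominator Σ(z_t−z̄)² = 566.2222
r_1 = 212.3580 / 566.2222 = 0.375

0.375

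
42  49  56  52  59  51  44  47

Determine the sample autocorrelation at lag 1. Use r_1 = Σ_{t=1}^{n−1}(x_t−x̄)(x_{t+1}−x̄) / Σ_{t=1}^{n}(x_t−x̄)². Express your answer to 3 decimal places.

0.228

Mean x̄ = (42 + 49 + 56 + 52 + 59 + 51 + 44 + 47)/8 = 50.0000
Σ(x_t−x̄)(x_{t+1}−x̄) = (8.0000) + (-6.0000) + (12.0000) + (18.0000) + (9.0000) + (-6.0000) + (18.0000) = 53.0000
Denominator Σ(x_t−x̄)² = 232.0000
r_1 = 53.0000 / 232.0000 = 0.228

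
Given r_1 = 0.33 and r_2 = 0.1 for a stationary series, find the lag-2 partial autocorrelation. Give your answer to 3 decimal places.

-0.010

φ_{22} = (r_2 − r_1²) / (1 − r_1²)
r_1² = (0.33)² = 0.1089
Numerator = 0.1 − 0.1089 = -0.0089; denominator = 1 − 0.1089 = 0.8911
φ_{22} = -0.0089 / 0.8911 = -0.010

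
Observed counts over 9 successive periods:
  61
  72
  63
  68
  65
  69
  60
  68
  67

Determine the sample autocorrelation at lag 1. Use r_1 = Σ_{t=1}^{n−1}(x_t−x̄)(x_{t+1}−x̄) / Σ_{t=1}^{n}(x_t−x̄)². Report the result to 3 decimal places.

-0.694

Mean x̄ = (61 + 72 + 63 + 68 + 65 + 69 + 60 + 68 + 67)/9 = 65.8889
Numerator Σ_{t=1}^{8}(x_t−x̄)(x_{t+1}−x̄) = -86.6790
Denominator Σ(x_t−x̄)² = 124.8889
r_1 = -86.6790 / 124.8889 = -0.694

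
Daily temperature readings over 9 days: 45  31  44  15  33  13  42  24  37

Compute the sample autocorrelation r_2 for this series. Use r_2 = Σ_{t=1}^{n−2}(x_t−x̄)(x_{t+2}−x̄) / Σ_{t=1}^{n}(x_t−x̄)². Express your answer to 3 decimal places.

Mean x̄ = (45 + 31 + 44 + 15 + 33 + 13 + 42 + 24 + 37)/9 = 31.5556
Σ(x_t−x̄)(x_{t+2}−x̄) = (167.3086) + (9.1975) + (17.9753) + (307.1975) + (15.0864) + (140.1975) + (56.8642) = 713.8272
Denominator Σ(x_t−x̄)² = 1152.2222
r_2 = 713.8272 / 1152.2222 = 0.620

0.620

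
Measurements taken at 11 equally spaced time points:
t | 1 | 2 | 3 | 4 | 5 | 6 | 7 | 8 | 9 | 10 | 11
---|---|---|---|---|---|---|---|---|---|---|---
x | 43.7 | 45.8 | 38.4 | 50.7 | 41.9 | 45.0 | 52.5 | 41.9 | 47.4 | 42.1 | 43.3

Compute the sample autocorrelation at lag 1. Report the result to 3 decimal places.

-0.553

Mean x̄ = (43.7 + 45.8 + 38.4 + 50.7 + 41.9 + 45.0 + 52.5 + 41.9 + 47.4 + 42.1 + 43.3)/11 = 44.7909
Numerator Σ_{t=1}^{10}(x_t−x̄)(x_{t+1}−x̄) = -94.2274
Denominator Σ(x_t−x̄)² = 170.4291
r_1 = -94.2274 / 170.4291 = -0.553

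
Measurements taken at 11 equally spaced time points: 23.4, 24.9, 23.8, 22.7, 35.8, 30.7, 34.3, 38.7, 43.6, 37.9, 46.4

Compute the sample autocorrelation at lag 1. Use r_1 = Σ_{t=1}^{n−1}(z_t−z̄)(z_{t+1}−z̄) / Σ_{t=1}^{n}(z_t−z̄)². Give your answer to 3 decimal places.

0.553

Mean z̄ = (23.4 + 24.9 + 23.8 + 22.7 + 35.8 + 30.7 + 34.3 + 38.7 + 43.6 + 37.9 + 46.4)/11 = 32.9273
Numerator Σ_{t=1}^{10}(z_t−z̄)(z_{t+1}−z̄) = 393.8602
Denominator Σ(z_t−z̄)² = 711.6818
r_1 = 393.8602 / 711.6818 = 0.553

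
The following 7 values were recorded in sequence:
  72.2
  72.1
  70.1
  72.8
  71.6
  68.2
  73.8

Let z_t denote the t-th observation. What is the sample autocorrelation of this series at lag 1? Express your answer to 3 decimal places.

-0.480

Mean z̄ = (72.2 + 72.1 + 70.1 + 72.8 + 71.6 + 68.2 + 73.8)/7 = 71.5429
Deviations from mean: 0.6571, 0.5571, -1.4429, 1.2571, 0.0571, -3.3429, 2.2571
Σ(z_t−z̄)(z_{t+1}−z̄) = (0.3661) + (-0.8039) + (-1.8139) + (0.0718) + (-0.1910) + (-7.5453) = -9.9161
Denominator Σ(z_t−z̄)² = 20.6771
r_1 = -9.9161 / 20.6771 = -0.480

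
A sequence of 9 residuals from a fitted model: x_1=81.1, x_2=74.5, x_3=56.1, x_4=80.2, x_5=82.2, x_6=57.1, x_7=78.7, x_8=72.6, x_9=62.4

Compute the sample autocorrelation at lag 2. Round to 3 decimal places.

-0.477

Mean x̄ = (81.1 + 74.5 + 56.1 + 80.2 + 82.2 + 57.1 + 78.7 + 72.6 + 62.4)/9 = 71.6556
Σ(x_t−x̄)(x_{t+2}−x̄) = (-146.9136) + (24.3042) + (-164.0247) + (-124.3691) + (74.2798) + (-13.7469) + (-65.2002) = -415.6706
Denominator Σ(x_t−x̄)² = 871.5022
r_2 = -415.6706 / 871.5022 = -0.477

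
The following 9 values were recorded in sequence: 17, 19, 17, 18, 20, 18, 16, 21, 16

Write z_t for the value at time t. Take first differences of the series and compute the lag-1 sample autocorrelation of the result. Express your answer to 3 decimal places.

-0.547

First differences Δz: 2, -2, 1, 2, -2, -2, 5, -5
Mean of differences = -0.1250
Numerator Σ(Δz_t−Δz̄)(Δz_{t+1}−Δz̄) = -38.7656
Denominator Σ(Δz_t−Δz̄)² = 70.8750
r_1(Δz) = -38.7656 / 70.8750 = -0.547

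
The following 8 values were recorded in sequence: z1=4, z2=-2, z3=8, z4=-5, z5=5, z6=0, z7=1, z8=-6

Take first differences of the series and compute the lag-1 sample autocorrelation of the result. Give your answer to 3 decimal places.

First differences Δz: -6, 10, -13, 10, -5, 1, -7
Mean of differences = -1.4286
Numerator Σ(Δz_t−Δz̄)(Δz_{t+1}−Δz̄) = -379.7551
Denominator Σ(Δz_t−Δz̄)² = 465.7143
r_1(Δz) = -379.7551 / 465.7143 = -0.815

-0.815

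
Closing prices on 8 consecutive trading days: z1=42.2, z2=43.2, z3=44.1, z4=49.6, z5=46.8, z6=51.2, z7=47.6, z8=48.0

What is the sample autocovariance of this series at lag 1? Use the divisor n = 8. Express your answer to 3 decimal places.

2.940

Mean z̄ = (42.2 + 43.2 + 44.1 + 49.6 + 46.8 + 51.2 + 47.6 + 48.0)/8 = 46.5875
Σ_{t=1}^{7}(z_t−z̄)(z_{t+1}−z̄) = 23.5161
γ_1 = 23.5161 / 8 = 2.940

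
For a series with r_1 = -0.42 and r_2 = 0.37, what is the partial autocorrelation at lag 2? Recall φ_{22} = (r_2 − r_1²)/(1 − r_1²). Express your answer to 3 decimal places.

φ_{22} = (r_2 − r_1²) / (1 − r_1²)
r_1² = (-0.42)² = 0.1764
Numerator = 0.37 − 0.1764 = 0.1936; denominator = 1 − 0.1764 = 0.8236
φ_{22} = 0.1936 / 0.8236 = 0.235

0.235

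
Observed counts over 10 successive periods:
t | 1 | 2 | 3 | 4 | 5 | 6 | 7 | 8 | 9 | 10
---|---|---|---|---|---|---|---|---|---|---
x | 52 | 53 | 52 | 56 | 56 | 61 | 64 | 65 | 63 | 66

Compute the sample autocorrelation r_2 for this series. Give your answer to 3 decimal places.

0.500

Mean x̄ = (52 + 53 + 52 + 56 + 56 + 61 + 64 + 65 + 63 + 66)/10 = 58.8000
Numerator Σ_{t=1}^{8}(x_t−x̄)(x_{t+2}−x̄) = 140.9200
Denominator Σ(x_t−x̄)² = 281.6000
r_2 = 140.9200 / 281.6000 = 0.500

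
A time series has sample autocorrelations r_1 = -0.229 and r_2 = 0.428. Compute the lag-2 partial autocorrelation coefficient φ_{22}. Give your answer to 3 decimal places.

0.396

φ_{22} = (r_2 − r_1²) / (1 − r_1²)
r_1² = (-0.229)² = 0.052441
Numerator = 0.428 − 0.0524 = 0.3756; denominator = 1 − 0.0524 = 0.9476
φ_{22} = 0.3756 / 0.9476 = 0.396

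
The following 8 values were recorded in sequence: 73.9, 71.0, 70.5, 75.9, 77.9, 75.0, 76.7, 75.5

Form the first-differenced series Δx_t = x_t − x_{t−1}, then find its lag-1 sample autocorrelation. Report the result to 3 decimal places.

-0.084

First differences Δx: -2.9, -0.5, 5.4, 2.0, -2.9, 1.7, -1.2
Mean of differences = 0.2286
Numerator Σ(Δx_t−Δx̄)(Δx_{t+1}−Δx̄) = -4.5751
Denominator Σ(Δx_t−Δx̄)² = 54.1943
r_1(Δx) = -4.5751 / 54.1943 = -0.084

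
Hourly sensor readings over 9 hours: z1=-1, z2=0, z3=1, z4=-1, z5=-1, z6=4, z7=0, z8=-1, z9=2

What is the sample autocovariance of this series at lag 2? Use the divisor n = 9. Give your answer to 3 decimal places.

-1.247

Mean z̄ = (-1 + 0 + 1 − 1 − 1 + 4 + 0 − 1 + 2)/9 = 0.3333
Σ_{t=1}^{7}(z_t−z̄)(z_{t+2}−z̄) = -11.2222
γ_2 = -11.2222 / 9 = -1.247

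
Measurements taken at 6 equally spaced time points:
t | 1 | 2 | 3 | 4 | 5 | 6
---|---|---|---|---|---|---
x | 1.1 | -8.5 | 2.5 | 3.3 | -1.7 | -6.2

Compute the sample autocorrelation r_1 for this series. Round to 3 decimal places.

Mean x̄ = (1.1 − 8.5 + 2.5 + 3.3 − 1.7 − 6.2)/6 = -1.5833
Deviations from mean: 2.6833, -6.9167, 4.0833, 4.8833, -0.1167, -4.6167
Σ(x_t−x̄)(x_{t+1}−x̄) = (-18.5597) + (-28.2431) + (19.9403) + (-0.5697) + (0.5386) = -26.8936
Denominator Σ(x_t−x̄)² = 116.8883
r_1 = -26.8936 / 116.8883 = -0.230

-0.230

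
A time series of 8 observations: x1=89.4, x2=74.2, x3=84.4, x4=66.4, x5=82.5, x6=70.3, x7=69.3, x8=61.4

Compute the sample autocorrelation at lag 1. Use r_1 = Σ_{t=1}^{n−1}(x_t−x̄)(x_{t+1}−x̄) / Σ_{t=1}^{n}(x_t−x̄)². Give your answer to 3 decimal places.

Mean x̄ = (89.4 + 74.2 + 84.4 + 66.4 + 82.5 + 70.3 + 69.3 + 61.4)/8 = 74.7375
Deviations from mean: 14.6625, -0.5375, 9.6625, -8.3375, 7.7625, -4.4375, -5.4375, -13.3375
Σ(x_t−x̄)(x_{t+1}−x̄) = (-7.8811) + (-5.1936) + (-80.5611) + (-64.7198) + (-34.4461) + (24.1289) + (72.5227) = -96.1502
Denominator Σ(x_t−x̄)² = 665.5588
r_1 = -96.1502 / 665.5588 = -0.144

-0.144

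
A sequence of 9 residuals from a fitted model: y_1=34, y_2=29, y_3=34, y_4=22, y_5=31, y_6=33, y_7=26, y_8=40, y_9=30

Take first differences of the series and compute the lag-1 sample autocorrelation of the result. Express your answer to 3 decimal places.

-0.678

First differences Δy: -5, 5, -12, 9, 2, -7, 14, -10
Mean of differences = -0.5000
Numerator Σ(Δy_t−Δȳ)(Δy_{t+1}−Δȳ) = -421.7500
Denominator Σ(Δy_t−Δȳ)² = 622.0000
r_1(Δy) = -421.7500 / 622.0000 = -0.678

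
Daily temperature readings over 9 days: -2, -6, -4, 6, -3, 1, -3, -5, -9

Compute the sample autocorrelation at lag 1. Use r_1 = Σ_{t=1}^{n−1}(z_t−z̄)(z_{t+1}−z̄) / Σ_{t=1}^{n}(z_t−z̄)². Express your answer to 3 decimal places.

Mean z̄ = (-2 − 6 − 4 + 6 − 3 + 1 − 3 − 5 − 9)/9 = -2.7778
Numerator Σ_{t=1}^{8}(z_t−z̄)(z_{t+1}−z̄) = 1.3951
Denominator Σ(z_t−z̄)² = 147.5556
r_1 = 1.3951 / 147.5556 = 0.009

0.009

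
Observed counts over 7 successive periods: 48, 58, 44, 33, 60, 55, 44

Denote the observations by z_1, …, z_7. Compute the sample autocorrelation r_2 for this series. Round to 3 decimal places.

-0.636

Mean z̄ = (48 + 58 + 44 + 33 + 60 + 55 + 44)/7 = 48.8571
Numerator Σ_{t=1}^{5}(z_t−z̄)(z_{t+2}−z̄) = -346.4694
Denominator Σ(z_t−z̄)² = 544.8571
r_2 = -346.4694 / 544.8571 = -0.636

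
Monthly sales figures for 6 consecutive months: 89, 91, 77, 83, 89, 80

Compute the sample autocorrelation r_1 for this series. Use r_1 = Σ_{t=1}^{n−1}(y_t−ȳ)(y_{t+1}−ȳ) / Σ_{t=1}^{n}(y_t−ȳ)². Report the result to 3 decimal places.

-0.224

Mean ȳ = (89 + 91 + 77 + 83 + 89 + 80)/6 = 84.8333
Deviations from mean: 4.1667, 6.1667, -7.8333, -1.8333, 4.1667, -4.8333
Σ(y_t−ȳ)(y_{t+1}−ȳ) = (25.6944) + (-48.3056) + (14.3611) + (-7.6389) + (-20.1389) = -36.0278
Denominator Σ(y_t−ȳ)² = 160.8333
r_1 = -36.0278 / 160.8333 = -0.224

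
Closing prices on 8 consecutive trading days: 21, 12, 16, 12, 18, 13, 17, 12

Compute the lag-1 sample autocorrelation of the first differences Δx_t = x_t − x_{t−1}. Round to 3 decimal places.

First differences Δx: -9, 4, -4, 6, -5, 4, -5
Mean of differences = -1.2857
Numerator Σ(Δx_t−Δx̄)(Δx_{t+1}−Δx̄) = -141.2245
Denominator Σ(Δx_t−Δx̄)² = 203.4286
r_1(Δx) = -141.2245 / 203.4286 = -0.694

-0.694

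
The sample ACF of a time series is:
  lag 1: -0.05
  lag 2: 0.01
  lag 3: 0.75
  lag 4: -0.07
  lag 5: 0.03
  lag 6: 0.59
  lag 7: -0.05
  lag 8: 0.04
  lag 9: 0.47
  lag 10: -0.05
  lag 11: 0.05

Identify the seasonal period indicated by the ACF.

3

The largest autocorrelation is r_3 = 0.75, with weaker echoes at lags 6 (0.59) and 9 (0.47); the remaining lags stay at or below 0.05.
The dominant spike at lag 3 indicates a seasonal period of 3.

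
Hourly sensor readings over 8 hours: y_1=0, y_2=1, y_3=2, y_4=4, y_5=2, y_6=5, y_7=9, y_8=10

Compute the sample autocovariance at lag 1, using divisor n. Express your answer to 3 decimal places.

6.389

Mean ȳ = (0 + 1 + 2 + 4 + 2 + 5 + 9 + 10)/8 = 4.1250
Deviations: -4.1250, -3.1250, -2.1250, -0.1250, -2.1250, 0.8750, 4.8750, 5.8750
Σ_{t=1}^{7}(y_t−ȳ)(y_{t+1}−ȳ) = 51.1094
γ_1 = 51.1094 / 8 = 6.389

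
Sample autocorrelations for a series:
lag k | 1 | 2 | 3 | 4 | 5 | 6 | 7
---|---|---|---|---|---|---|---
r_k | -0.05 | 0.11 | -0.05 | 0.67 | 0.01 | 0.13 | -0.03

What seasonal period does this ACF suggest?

The largest autocorrelation is r_4 = 0.67; the remaining lags stay at or below 0.13.
The dominant spike at lag 4 indicates a seasonal period of 4.

4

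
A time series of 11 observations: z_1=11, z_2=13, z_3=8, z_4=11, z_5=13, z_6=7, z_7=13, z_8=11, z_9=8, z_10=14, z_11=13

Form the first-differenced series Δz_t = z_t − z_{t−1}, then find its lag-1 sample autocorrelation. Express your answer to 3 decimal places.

First differences Δz: 2, -5, 3, 2, -6, 6, -2, -3, 6, -1
Mean of differences = 0.2000
Numerator Σ(Δz_t−Δz̄)(Δz_{t+1}−Δz̄) = -97.2400
Denominator Σ(Δz_t−Δz̄)² = 163.6000
r_1(Δz) = -97.2400 / 163.6000 = -0.594

-0.594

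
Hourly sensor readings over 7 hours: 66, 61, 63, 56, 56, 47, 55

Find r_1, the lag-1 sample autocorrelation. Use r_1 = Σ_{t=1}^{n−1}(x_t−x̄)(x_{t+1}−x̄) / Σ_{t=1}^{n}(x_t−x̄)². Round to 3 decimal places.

0.365

Mean x̄ = (66 + 61 + 63 + 56 + 56 + 47 + 55)/7 = 57.7143
Deviations from mean: 8.2857, 3.2857, 5.2857, -1.7143, -1.7143, -10.7143, -2.7143
Numerator Σ_{t=1}^{6}(x_t−x̄)(x_{t+1}−x̄) = 85.9184
Denominator Σ(x_t−x̄)² = 235.4286
r_1 = 85.9184 / 235.4286 = 0.365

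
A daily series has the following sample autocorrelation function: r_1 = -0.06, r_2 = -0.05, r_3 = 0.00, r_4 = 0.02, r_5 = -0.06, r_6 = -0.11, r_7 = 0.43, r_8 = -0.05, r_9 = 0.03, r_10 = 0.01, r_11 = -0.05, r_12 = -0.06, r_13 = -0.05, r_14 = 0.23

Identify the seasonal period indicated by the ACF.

The largest autocorrelation is r_7 = 0.43, with a weaker echo at lag 14 (0.23); the remaining lags stay at or below 0.03.
The dominant spike at lag 7 indicates a seasonal period of 7.

7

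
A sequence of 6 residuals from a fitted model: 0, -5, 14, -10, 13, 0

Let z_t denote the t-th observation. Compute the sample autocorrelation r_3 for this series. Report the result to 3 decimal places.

-0.165

Mean z̄ = (0 − 5 + 14 − 10 + 13 + 0)/6 = 2.0000
Deviations from mean: -2.0000, -7.0000, 12.0000, -12.0000, 11.0000, -2.0000
Σ(z_t−z̄)(z_{t+3}−z̄) = (24.0000) + (-77.0000) + (-24.0000) = -77.0000
Denominator Σ(z_t−z̄)² = 466.0000
r_3 = -77.0000 / 466.0000 = -0.165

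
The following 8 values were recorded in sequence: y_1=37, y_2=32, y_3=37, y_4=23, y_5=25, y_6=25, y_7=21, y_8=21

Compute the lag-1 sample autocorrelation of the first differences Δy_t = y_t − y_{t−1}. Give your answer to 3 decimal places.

-0.668

First differences Δy: -5, 5, -14, 2, 0, -4, 0
Mean of differences = -2.2857
Numerator Σ(Δy_t−Δȳ)(Δy_{t+1}−Δȳ) = -153.3673
Denominator Σ(Δy_t−Δȳ)² = 229.4286
r_1(Δy) = -153.3673 / 229.4286 = -0.668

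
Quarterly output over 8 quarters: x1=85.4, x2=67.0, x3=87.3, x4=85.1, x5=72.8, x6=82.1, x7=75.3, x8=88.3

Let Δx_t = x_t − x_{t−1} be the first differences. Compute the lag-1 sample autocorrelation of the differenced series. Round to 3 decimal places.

-0.547

First differences Δx: -18.4, 20.3, -2.2, -12.3, 9.3, -6.8, 13.0
Mean of differences = 0.4143
Numerator Σ(Δx_t−Δx̄)(Δx_{t+1}−Δx̄) = -660.7602
Denominator Σ(Δx_t−Δx̄)² = 1207.3086
r_1(Δx) = -660.7602 / 1207.3086 = -0.547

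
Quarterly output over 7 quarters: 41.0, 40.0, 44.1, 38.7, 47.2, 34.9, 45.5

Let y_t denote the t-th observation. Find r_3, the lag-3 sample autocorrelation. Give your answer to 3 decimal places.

Mean ȳ = (41.0 + 40.0 + 44.1 + 38.7 + 47.2 + 34.9 + 45.5)/7 = 41.6286
Deviations from mean: -0.6286, -1.6286, 2.4714, -2.9286, 5.5714, -6.7286, 3.8714
Σ(y_t−ȳ)(y_{t+3}−ȳ) = (1.8408) + (-9.0735) + (-16.6292) + (-11.3378) = -35.1996
Denominator Σ(y_t−ȳ)² = 109.0343
r_3 = -35.1996 / 109.0343 = -0.323

-0.323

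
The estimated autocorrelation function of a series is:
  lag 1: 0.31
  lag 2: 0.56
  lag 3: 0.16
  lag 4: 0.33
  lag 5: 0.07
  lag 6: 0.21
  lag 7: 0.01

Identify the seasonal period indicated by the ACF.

2

The largest autocorrelation is r_2 = 0.56, with a weaker echo at lag 4 (0.33); the remaining lags stay at or below 0.31.
The dominant spike at lag 2 indicates a seasonal period of 2.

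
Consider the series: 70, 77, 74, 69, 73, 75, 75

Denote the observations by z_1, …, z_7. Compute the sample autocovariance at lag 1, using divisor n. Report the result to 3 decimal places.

Mean z̄ = (70 + 77 + 74 + 69 + 73 + 75 + 75)/7 = 73.2857
Deviations: -3.2857, 3.7143, 0.7143, -4.2857, -0.2857, 1.7143, 1.7143
Σ_{t=1}^{6}(z_t−z̄)(z_{t+1}−z̄) = -8.9388
γ_1 = -8.9388 / 7 = -1.277

-1.277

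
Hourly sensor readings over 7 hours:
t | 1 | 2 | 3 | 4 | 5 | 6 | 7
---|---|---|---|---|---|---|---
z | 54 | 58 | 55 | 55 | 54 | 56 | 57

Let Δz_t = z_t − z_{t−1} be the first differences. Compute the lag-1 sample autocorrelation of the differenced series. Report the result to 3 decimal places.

First differences Δz: 4, -3, 0, -1, 2, 1
Mean of differences = 0.5000
Numerator Σ(Δz_t−Δz̄)(Δz_{t+1}−Δz̄) = -11.2500
Denominator Σ(Δz_t−Δz̄)² = 29.5000
r_1(Δz) = -11.2500 / 29.5000 = -0.381

-0.381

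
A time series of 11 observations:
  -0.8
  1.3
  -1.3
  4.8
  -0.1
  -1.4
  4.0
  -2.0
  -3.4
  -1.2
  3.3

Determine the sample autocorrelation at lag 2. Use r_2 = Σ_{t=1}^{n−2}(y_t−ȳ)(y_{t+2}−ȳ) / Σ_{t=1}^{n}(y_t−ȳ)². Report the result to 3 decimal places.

-0.273

Mean ȳ = (-0.8 + 1.3 − 1.3 + 4.8 − 0.1 − 1.4 + 4.0 − 2.0 − 3.4 − 1.2 + 3.3)/11 = 0.2909
Numerator Σ_{t=1}^{9}(y_t−ȳ)(y_{t+2}−ȳ) = -19.6738
Denominator Σ(y_t−ȳ)² = 71.9891
r_2 = -19.6738 / 71.9891 = -0.273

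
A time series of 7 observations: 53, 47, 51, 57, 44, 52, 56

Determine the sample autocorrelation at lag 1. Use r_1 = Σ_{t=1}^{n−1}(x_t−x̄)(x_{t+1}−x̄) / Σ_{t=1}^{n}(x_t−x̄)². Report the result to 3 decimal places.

Mean x̄ = (53 + 47 + 51 + 57 + 44 + 52 + 56)/7 = 51.4286
Deviations from mean: 1.5714, -4.4286, -0.4286, 5.5714, -7.4286, 0.5714, 4.5714
Numerator Σ_{t=1}^{6}(x_t−x̄)(x_{t+1}−x̄) = -50.4694
Denominator Σ(x_t−x̄)² = 129.7143
r_1 = -50.4694 / 129.7143 = -0.389

-0.389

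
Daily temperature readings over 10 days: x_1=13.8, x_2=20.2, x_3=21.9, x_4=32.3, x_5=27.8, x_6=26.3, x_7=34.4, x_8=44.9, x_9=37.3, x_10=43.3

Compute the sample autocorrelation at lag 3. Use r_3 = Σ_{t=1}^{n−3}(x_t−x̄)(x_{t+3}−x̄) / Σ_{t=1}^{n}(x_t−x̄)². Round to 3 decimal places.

Mean x̄ = (13.8 + 20.2 + 21.9 + 32.3 + 27.8 + 26.3 + 34.4 + 44.9 + 37.3 + 43.3)/10 = 30.2200
Numerator Σ_{t=1}^{7}(x_t−x̄)(x_{t+3}−x̄) = 22.7988
Denominator Σ(x_t−x̄)² = 918.9760
r_3 = 22.7988 / 918.9760 = 0.025

0.025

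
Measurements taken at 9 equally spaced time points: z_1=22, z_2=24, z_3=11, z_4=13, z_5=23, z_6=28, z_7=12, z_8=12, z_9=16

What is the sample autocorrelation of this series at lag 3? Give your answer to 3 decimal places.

Mean z̄ = (22 + 24 + 11 + 13 + 23 + 28 + 12 + 12 + 16)/9 = 17.8889
Numerator Σ_{t=1}^{6}(z_t−z̄)(z_{t+3}−z̄) = -78.9259
Denominator Σ(z_t−z̄)² = 326.8889
r_3 = -78.9259 / 326.8889 = -0.241

-0.241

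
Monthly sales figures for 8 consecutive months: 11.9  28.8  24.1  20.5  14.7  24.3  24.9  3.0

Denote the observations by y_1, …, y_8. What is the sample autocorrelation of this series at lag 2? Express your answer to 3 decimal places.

Mean ȳ = (11.9 + 28.8 + 24.1 + 20.5 + 14.7 + 24.3 + 24.9 + 3.0)/8 = 19.0250
Deviations from mean: -7.1250, 9.7750, 5.0750, 1.4750, -4.3250, 5.2750, 5.8750, -16.0250
Σ(y_t−ȳ)(y_{t+2}−ȳ) = (-36.1594) + (14.4181) + (-21.9494) + (7.7806) + (-25.4094) + (-84.5319) = -145.8513
Denominator Σ(y_t−ȳ)² = 512.0950
r_2 = -145.8513 / 512.0950 = -0.285

-0.285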